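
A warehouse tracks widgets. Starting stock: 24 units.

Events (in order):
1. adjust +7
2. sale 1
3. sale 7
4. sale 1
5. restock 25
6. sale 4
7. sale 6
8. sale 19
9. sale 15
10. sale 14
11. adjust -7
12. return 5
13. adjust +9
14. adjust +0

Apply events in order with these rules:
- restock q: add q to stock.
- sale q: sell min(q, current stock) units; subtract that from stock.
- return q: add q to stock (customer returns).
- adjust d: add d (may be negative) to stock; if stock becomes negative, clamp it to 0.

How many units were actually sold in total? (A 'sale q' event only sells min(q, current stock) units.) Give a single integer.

Answer: 56

Derivation:
Processing events:
Start: stock = 24
  Event 1 (adjust +7): 24 + 7 = 31
  Event 2 (sale 1): sell min(1,31)=1. stock: 31 - 1 = 30. total_sold = 1
  Event 3 (sale 7): sell min(7,30)=7. stock: 30 - 7 = 23. total_sold = 8
  Event 4 (sale 1): sell min(1,23)=1. stock: 23 - 1 = 22. total_sold = 9
  Event 5 (restock 25): 22 + 25 = 47
  Event 6 (sale 4): sell min(4,47)=4. stock: 47 - 4 = 43. total_sold = 13
  Event 7 (sale 6): sell min(6,43)=6. stock: 43 - 6 = 37. total_sold = 19
  Event 8 (sale 19): sell min(19,37)=19. stock: 37 - 19 = 18. total_sold = 38
  Event 9 (sale 15): sell min(15,18)=15. stock: 18 - 15 = 3. total_sold = 53
  Event 10 (sale 14): sell min(14,3)=3. stock: 3 - 3 = 0. total_sold = 56
  Event 11 (adjust -7): 0 + -7 = 0 (clamped to 0)
  Event 12 (return 5): 0 + 5 = 5
  Event 13 (adjust +9): 5 + 9 = 14
  Event 14 (adjust +0): 14 + 0 = 14
Final: stock = 14, total_sold = 56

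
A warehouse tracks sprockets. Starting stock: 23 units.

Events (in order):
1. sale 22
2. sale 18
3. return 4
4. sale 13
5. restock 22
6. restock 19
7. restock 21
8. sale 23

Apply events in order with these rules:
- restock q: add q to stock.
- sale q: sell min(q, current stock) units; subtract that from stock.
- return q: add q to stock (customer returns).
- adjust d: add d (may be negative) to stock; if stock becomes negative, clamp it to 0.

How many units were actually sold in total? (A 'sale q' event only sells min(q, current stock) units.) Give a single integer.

Processing events:
Start: stock = 23
  Event 1 (sale 22): sell min(22,23)=22. stock: 23 - 22 = 1. total_sold = 22
  Event 2 (sale 18): sell min(18,1)=1. stock: 1 - 1 = 0. total_sold = 23
  Event 3 (return 4): 0 + 4 = 4
  Event 4 (sale 13): sell min(13,4)=4. stock: 4 - 4 = 0. total_sold = 27
  Event 5 (restock 22): 0 + 22 = 22
  Event 6 (restock 19): 22 + 19 = 41
  Event 7 (restock 21): 41 + 21 = 62
  Event 8 (sale 23): sell min(23,62)=23. stock: 62 - 23 = 39. total_sold = 50
Final: stock = 39, total_sold = 50

Answer: 50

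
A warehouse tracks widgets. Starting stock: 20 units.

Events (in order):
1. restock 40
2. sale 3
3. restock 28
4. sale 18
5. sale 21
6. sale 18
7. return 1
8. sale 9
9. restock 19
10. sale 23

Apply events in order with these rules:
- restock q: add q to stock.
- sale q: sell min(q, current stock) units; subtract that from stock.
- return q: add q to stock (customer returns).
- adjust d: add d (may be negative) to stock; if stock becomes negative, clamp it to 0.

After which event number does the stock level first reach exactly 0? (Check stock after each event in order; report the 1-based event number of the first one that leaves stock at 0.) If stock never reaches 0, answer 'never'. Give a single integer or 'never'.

Answer: never

Derivation:
Processing events:
Start: stock = 20
  Event 1 (restock 40): 20 + 40 = 60
  Event 2 (sale 3): sell min(3,60)=3. stock: 60 - 3 = 57. total_sold = 3
  Event 3 (restock 28): 57 + 28 = 85
  Event 4 (sale 18): sell min(18,85)=18. stock: 85 - 18 = 67. total_sold = 21
  Event 5 (sale 21): sell min(21,67)=21. stock: 67 - 21 = 46. total_sold = 42
  Event 6 (sale 18): sell min(18,46)=18. stock: 46 - 18 = 28. total_sold = 60
  Event 7 (return 1): 28 + 1 = 29
  Event 8 (sale 9): sell min(9,29)=9. stock: 29 - 9 = 20. total_sold = 69
  Event 9 (restock 19): 20 + 19 = 39
  Event 10 (sale 23): sell min(23,39)=23. stock: 39 - 23 = 16. total_sold = 92
Final: stock = 16, total_sold = 92

Stock never reaches 0.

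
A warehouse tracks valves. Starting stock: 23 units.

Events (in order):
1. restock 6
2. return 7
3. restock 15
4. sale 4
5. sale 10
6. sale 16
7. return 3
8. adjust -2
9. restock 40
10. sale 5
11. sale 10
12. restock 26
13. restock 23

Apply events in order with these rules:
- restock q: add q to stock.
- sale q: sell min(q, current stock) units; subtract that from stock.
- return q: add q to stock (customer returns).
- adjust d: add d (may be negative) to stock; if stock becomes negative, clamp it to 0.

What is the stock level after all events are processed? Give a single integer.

Processing events:
Start: stock = 23
  Event 1 (restock 6): 23 + 6 = 29
  Event 2 (return 7): 29 + 7 = 36
  Event 3 (restock 15): 36 + 15 = 51
  Event 4 (sale 4): sell min(4,51)=4. stock: 51 - 4 = 47. total_sold = 4
  Event 5 (sale 10): sell min(10,47)=10. stock: 47 - 10 = 37. total_sold = 14
  Event 6 (sale 16): sell min(16,37)=16. stock: 37 - 16 = 21. total_sold = 30
  Event 7 (return 3): 21 + 3 = 24
  Event 8 (adjust -2): 24 + -2 = 22
  Event 9 (restock 40): 22 + 40 = 62
  Event 10 (sale 5): sell min(5,62)=5. stock: 62 - 5 = 57. total_sold = 35
  Event 11 (sale 10): sell min(10,57)=10. stock: 57 - 10 = 47. total_sold = 45
  Event 12 (restock 26): 47 + 26 = 73
  Event 13 (restock 23): 73 + 23 = 96
Final: stock = 96, total_sold = 45

Answer: 96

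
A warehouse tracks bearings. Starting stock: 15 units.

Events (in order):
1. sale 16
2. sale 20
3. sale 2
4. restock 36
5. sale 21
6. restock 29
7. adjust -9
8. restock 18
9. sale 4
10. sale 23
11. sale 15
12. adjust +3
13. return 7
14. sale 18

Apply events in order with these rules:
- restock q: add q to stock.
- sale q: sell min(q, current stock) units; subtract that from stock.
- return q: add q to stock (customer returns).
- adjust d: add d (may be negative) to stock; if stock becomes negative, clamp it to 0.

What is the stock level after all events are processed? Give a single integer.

Processing events:
Start: stock = 15
  Event 1 (sale 16): sell min(16,15)=15. stock: 15 - 15 = 0. total_sold = 15
  Event 2 (sale 20): sell min(20,0)=0. stock: 0 - 0 = 0. total_sold = 15
  Event 3 (sale 2): sell min(2,0)=0. stock: 0 - 0 = 0. total_sold = 15
  Event 4 (restock 36): 0 + 36 = 36
  Event 5 (sale 21): sell min(21,36)=21. stock: 36 - 21 = 15. total_sold = 36
  Event 6 (restock 29): 15 + 29 = 44
  Event 7 (adjust -9): 44 + -9 = 35
  Event 8 (restock 18): 35 + 18 = 53
  Event 9 (sale 4): sell min(4,53)=4. stock: 53 - 4 = 49. total_sold = 40
  Event 10 (sale 23): sell min(23,49)=23. stock: 49 - 23 = 26. total_sold = 63
  Event 11 (sale 15): sell min(15,26)=15. stock: 26 - 15 = 11. total_sold = 78
  Event 12 (adjust +3): 11 + 3 = 14
  Event 13 (return 7): 14 + 7 = 21
  Event 14 (sale 18): sell min(18,21)=18. stock: 21 - 18 = 3. total_sold = 96
Final: stock = 3, total_sold = 96

Answer: 3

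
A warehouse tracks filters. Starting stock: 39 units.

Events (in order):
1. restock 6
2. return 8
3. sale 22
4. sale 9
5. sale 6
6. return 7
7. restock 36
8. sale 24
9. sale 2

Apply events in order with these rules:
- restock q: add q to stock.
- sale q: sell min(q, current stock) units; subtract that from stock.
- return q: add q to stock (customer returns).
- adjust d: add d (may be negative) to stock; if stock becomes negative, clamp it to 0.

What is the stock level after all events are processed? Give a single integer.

Answer: 33

Derivation:
Processing events:
Start: stock = 39
  Event 1 (restock 6): 39 + 6 = 45
  Event 2 (return 8): 45 + 8 = 53
  Event 3 (sale 22): sell min(22,53)=22. stock: 53 - 22 = 31. total_sold = 22
  Event 4 (sale 9): sell min(9,31)=9. stock: 31 - 9 = 22. total_sold = 31
  Event 5 (sale 6): sell min(6,22)=6. stock: 22 - 6 = 16. total_sold = 37
  Event 6 (return 7): 16 + 7 = 23
  Event 7 (restock 36): 23 + 36 = 59
  Event 8 (sale 24): sell min(24,59)=24. stock: 59 - 24 = 35. total_sold = 61
  Event 9 (sale 2): sell min(2,35)=2. stock: 35 - 2 = 33. total_sold = 63
Final: stock = 33, total_sold = 63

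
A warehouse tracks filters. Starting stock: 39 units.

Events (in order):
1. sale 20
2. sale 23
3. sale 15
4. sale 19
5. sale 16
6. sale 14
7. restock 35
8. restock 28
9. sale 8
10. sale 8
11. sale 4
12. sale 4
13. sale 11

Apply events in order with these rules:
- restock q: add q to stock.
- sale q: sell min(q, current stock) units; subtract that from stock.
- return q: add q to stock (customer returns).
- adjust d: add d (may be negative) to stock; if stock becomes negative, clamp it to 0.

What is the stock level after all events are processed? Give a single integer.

Answer: 28

Derivation:
Processing events:
Start: stock = 39
  Event 1 (sale 20): sell min(20,39)=20. stock: 39 - 20 = 19. total_sold = 20
  Event 2 (sale 23): sell min(23,19)=19. stock: 19 - 19 = 0. total_sold = 39
  Event 3 (sale 15): sell min(15,0)=0. stock: 0 - 0 = 0. total_sold = 39
  Event 4 (sale 19): sell min(19,0)=0. stock: 0 - 0 = 0. total_sold = 39
  Event 5 (sale 16): sell min(16,0)=0. stock: 0 - 0 = 0. total_sold = 39
  Event 6 (sale 14): sell min(14,0)=0. stock: 0 - 0 = 0. total_sold = 39
  Event 7 (restock 35): 0 + 35 = 35
  Event 8 (restock 28): 35 + 28 = 63
  Event 9 (sale 8): sell min(8,63)=8. stock: 63 - 8 = 55. total_sold = 47
  Event 10 (sale 8): sell min(8,55)=8. stock: 55 - 8 = 47. total_sold = 55
  Event 11 (sale 4): sell min(4,47)=4. stock: 47 - 4 = 43. total_sold = 59
  Event 12 (sale 4): sell min(4,43)=4. stock: 43 - 4 = 39. total_sold = 63
  Event 13 (sale 11): sell min(11,39)=11. stock: 39 - 11 = 28. total_sold = 74
Final: stock = 28, total_sold = 74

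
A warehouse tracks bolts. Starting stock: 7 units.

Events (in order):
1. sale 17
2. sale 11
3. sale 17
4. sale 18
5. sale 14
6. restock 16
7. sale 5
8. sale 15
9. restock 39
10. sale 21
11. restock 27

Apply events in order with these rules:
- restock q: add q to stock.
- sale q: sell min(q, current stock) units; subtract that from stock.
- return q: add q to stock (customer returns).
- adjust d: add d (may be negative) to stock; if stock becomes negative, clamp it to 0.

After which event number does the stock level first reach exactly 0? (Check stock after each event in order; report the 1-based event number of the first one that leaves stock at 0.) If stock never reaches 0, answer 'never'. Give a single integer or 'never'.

Processing events:
Start: stock = 7
  Event 1 (sale 17): sell min(17,7)=7. stock: 7 - 7 = 0. total_sold = 7
  Event 2 (sale 11): sell min(11,0)=0. stock: 0 - 0 = 0. total_sold = 7
  Event 3 (sale 17): sell min(17,0)=0. stock: 0 - 0 = 0. total_sold = 7
  Event 4 (sale 18): sell min(18,0)=0. stock: 0 - 0 = 0. total_sold = 7
  Event 5 (sale 14): sell min(14,0)=0. stock: 0 - 0 = 0. total_sold = 7
  Event 6 (restock 16): 0 + 16 = 16
  Event 7 (sale 5): sell min(5,16)=5. stock: 16 - 5 = 11. total_sold = 12
  Event 8 (sale 15): sell min(15,11)=11. stock: 11 - 11 = 0. total_sold = 23
  Event 9 (restock 39): 0 + 39 = 39
  Event 10 (sale 21): sell min(21,39)=21. stock: 39 - 21 = 18. total_sold = 44
  Event 11 (restock 27): 18 + 27 = 45
Final: stock = 45, total_sold = 44

First zero at event 1.

Answer: 1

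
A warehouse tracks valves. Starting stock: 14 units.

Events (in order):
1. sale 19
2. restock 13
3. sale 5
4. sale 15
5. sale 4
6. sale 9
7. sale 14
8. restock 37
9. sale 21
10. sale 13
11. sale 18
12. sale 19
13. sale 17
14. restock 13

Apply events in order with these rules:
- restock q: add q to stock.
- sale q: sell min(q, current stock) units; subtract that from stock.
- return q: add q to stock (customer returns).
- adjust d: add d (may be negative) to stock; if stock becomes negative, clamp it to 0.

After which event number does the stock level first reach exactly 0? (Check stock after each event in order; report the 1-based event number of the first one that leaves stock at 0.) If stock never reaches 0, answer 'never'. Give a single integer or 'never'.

Processing events:
Start: stock = 14
  Event 1 (sale 19): sell min(19,14)=14. stock: 14 - 14 = 0. total_sold = 14
  Event 2 (restock 13): 0 + 13 = 13
  Event 3 (sale 5): sell min(5,13)=5. stock: 13 - 5 = 8. total_sold = 19
  Event 4 (sale 15): sell min(15,8)=8. stock: 8 - 8 = 0. total_sold = 27
  Event 5 (sale 4): sell min(4,0)=0. stock: 0 - 0 = 0. total_sold = 27
  Event 6 (sale 9): sell min(9,0)=0. stock: 0 - 0 = 0. total_sold = 27
  Event 7 (sale 14): sell min(14,0)=0. stock: 0 - 0 = 0. total_sold = 27
  Event 8 (restock 37): 0 + 37 = 37
  Event 9 (sale 21): sell min(21,37)=21. stock: 37 - 21 = 16. total_sold = 48
  Event 10 (sale 13): sell min(13,16)=13. stock: 16 - 13 = 3. total_sold = 61
  Event 11 (sale 18): sell min(18,3)=3. stock: 3 - 3 = 0. total_sold = 64
  Event 12 (sale 19): sell min(19,0)=0. stock: 0 - 0 = 0. total_sold = 64
  Event 13 (sale 17): sell min(17,0)=0. stock: 0 - 0 = 0. total_sold = 64
  Event 14 (restock 13): 0 + 13 = 13
Final: stock = 13, total_sold = 64

First zero at event 1.

Answer: 1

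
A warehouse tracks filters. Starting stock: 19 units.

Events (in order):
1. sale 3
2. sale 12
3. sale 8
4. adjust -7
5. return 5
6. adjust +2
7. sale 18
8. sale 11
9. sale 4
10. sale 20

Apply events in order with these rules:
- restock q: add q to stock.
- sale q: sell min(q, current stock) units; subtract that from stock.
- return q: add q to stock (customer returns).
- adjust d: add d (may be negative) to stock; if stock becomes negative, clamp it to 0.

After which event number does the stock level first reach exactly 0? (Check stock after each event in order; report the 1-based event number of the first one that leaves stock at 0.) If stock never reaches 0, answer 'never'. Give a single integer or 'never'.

Answer: 3

Derivation:
Processing events:
Start: stock = 19
  Event 1 (sale 3): sell min(3,19)=3. stock: 19 - 3 = 16. total_sold = 3
  Event 2 (sale 12): sell min(12,16)=12. stock: 16 - 12 = 4. total_sold = 15
  Event 3 (sale 8): sell min(8,4)=4. stock: 4 - 4 = 0. total_sold = 19
  Event 4 (adjust -7): 0 + -7 = 0 (clamped to 0)
  Event 5 (return 5): 0 + 5 = 5
  Event 6 (adjust +2): 5 + 2 = 7
  Event 7 (sale 18): sell min(18,7)=7. stock: 7 - 7 = 0. total_sold = 26
  Event 8 (sale 11): sell min(11,0)=0. stock: 0 - 0 = 0. total_sold = 26
  Event 9 (sale 4): sell min(4,0)=0. stock: 0 - 0 = 0. total_sold = 26
  Event 10 (sale 20): sell min(20,0)=0. stock: 0 - 0 = 0. total_sold = 26
Final: stock = 0, total_sold = 26

First zero at event 3.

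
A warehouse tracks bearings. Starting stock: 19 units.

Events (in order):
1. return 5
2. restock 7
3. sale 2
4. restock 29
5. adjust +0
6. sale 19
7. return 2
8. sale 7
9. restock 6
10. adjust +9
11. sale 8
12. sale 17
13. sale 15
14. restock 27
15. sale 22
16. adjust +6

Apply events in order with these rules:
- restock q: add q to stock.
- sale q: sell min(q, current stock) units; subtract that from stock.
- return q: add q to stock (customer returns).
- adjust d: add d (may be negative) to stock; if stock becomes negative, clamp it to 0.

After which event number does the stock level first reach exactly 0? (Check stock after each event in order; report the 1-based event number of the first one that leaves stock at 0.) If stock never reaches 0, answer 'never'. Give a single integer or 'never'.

Answer: never

Derivation:
Processing events:
Start: stock = 19
  Event 1 (return 5): 19 + 5 = 24
  Event 2 (restock 7): 24 + 7 = 31
  Event 3 (sale 2): sell min(2,31)=2. stock: 31 - 2 = 29. total_sold = 2
  Event 4 (restock 29): 29 + 29 = 58
  Event 5 (adjust +0): 58 + 0 = 58
  Event 6 (sale 19): sell min(19,58)=19. stock: 58 - 19 = 39. total_sold = 21
  Event 7 (return 2): 39 + 2 = 41
  Event 8 (sale 7): sell min(7,41)=7. stock: 41 - 7 = 34. total_sold = 28
  Event 9 (restock 6): 34 + 6 = 40
  Event 10 (adjust +9): 40 + 9 = 49
  Event 11 (sale 8): sell min(8,49)=8. stock: 49 - 8 = 41. total_sold = 36
  Event 12 (sale 17): sell min(17,41)=17. stock: 41 - 17 = 24. total_sold = 53
  Event 13 (sale 15): sell min(15,24)=15. stock: 24 - 15 = 9. total_sold = 68
  Event 14 (restock 27): 9 + 27 = 36
  Event 15 (sale 22): sell min(22,36)=22. stock: 36 - 22 = 14. total_sold = 90
  Event 16 (adjust +6): 14 + 6 = 20
Final: stock = 20, total_sold = 90

Stock never reaches 0.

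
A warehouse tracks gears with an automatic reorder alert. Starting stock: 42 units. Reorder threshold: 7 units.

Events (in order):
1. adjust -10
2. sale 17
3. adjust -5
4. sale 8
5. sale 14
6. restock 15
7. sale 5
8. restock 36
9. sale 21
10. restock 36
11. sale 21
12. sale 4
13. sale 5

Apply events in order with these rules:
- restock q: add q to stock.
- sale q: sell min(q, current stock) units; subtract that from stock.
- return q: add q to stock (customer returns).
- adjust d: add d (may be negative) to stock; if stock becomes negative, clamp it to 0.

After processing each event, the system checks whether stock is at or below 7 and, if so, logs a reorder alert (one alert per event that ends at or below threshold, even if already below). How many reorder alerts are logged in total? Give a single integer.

Answer: 2

Derivation:
Processing events:
Start: stock = 42
  Event 1 (adjust -10): 42 + -10 = 32
  Event 2 (sale 17): sell min(17,32)=17. stock: 32 - 17 = 15. total_sold = 17
  Event 3 (adjust -5): 15 + -5 = 10
  Event 4 (sale 8): sell min(8,10)=8. stock: 10 - 8 = 2. total_sold = 25
  Event 5 (sale 14): sell min(14,2)=2. stock: 2 - 2 = 0. total_sold = 27
  Event 6 (restock 15): 0 + 15 = 15
  Event 7 (sale 5): sell min(5,15)=5. stock: 15 - 5 = 10. total_sold = 32
  Event 8 (restock 36): 10 + 36 = 46
  Event 9 (sale 21): sell min(21,46)=21. stock: 46 - 21 = 25. total_sold = 53
  Event 10 (restock 36): 25 + 36 = 61
  Event 11 (sale 21): sell min(21,61)=21. stock: 61 - 21 = 40. total_sold = 74
  Event 12 (sale 4): sell min(4,40)=4. stock: 40 - 4 = 36. total_sold = 78
  Event 13 (sale 5): sell min(5,36)=5. stock: 36 - 5 = 31. total_sold = 83
Final: stock = 31, total_sold = 83

Checking against threshold 7:
  After event 1: stock=32 > 7
  After event 2: stock=15 > 7
  After event 3: stock=10 > 7
  After event 4: stock=2 <= 7 -> ALERT
  After event 5: stock=0 <= 7 -> ALERT
  After event 6: stock=15 > 7
  After event 7: stock=10 > 7
  After event 8: stock=46 > 7
  After event 9: stock=25 > 7
  After event 10: stock=61 > 7
  After event 11: stock=40 > 7
  After event 12: stock=36 > 7
  After event 13: stock=31 > 7
Alert events: [4, 5]. Count = 2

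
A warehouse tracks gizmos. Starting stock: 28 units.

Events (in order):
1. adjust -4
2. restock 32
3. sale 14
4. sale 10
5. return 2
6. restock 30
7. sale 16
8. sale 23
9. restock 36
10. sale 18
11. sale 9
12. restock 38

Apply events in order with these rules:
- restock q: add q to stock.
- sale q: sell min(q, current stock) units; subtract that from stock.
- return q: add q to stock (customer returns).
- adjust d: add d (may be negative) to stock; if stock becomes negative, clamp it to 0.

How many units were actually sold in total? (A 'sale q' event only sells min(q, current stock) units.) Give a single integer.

Processing events:
Start: stock = 28
  Event 1 (adjust -4): 28 + -4 = 24
  Event 2 (restock 32): 24 + 32 = 56
  Event 3 (sale 14): sell min(14,56)=14. stock: 56 - 14 = 42. total_sold = 14
  Event 4 (sale 10): sell min(10,42)=10. stock: 42 - 10 = 32. total_sold = 24
  Event 5 (return 2): 32 + 2 = 34
  Event 6 (restock 30): 34 + 30 = 64
  Event 7 (sale 16): sell min(16,64)=16. stock: 64 - 16 = 48. total_sold = 40
  Event 8 (sale 23): sell min(23,48)=23. stock: 48 - 23 = 25. total_sold = 63
  Event 9 (restock 36): 25 + 36 = 61
  Event 10 (sale 18): sell min(18,61)=18. stock: 61 - 18 = 43. total_sold = 81
  Event 11 (sale 9): sell min(9,43)=9. stock: 43 - 9 = 34. total_sold = 90
  Event 12 (restock 38): 34 + 38 = 72
Final: stock = 72, total_sold = 90

Answer: 90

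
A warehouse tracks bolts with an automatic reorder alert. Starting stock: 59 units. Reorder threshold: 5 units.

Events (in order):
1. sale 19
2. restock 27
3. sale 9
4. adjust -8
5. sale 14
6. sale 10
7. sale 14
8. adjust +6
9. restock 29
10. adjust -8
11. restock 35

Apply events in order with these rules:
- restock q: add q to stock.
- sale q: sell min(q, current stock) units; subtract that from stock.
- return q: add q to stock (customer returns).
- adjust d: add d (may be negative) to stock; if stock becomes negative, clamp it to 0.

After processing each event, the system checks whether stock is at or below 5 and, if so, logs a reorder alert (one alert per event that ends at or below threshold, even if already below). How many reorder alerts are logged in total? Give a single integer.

Processing events:
Start: stock = 59
  Event 1 (sale 19): sell min(19,59)=19. stock: 59 - 19 = 40. total_sold = 19
  Event 2 (restock 27): 40 + 27 = 67
  Event 3 (sale 9): sell min(9,67)=9. stock: 67 - 9 = 58. total_sold = 28
  Event 4 (adjust -8): 58 + -8 = 50
  Event 5 (sale 14): sell min(14,50)=14. stock: 50 - 14 = 36. total_sold = 42
  Event 6 (sale 10): sell min(10,36)=10. stock: 36 - 10 = 26. total_sold = 52
  Event 7 (sale 14): sell min(14,26)=14. stock: 26 - 14 = 12. total_sold = 66
  Event 8 (adjust +6): 12 + 6 = 18
  Event 9 (restock 29): 18 + 29 = 47
  Event 10 (adjust -8): 47 + -8 = 39
  Event 11 (restock 35): 39 + 35 = 74
Final: stock = 74, total_sold = 66

Checking against threshold 5:
  After event 1: stock=40 > 5
  After event 2: stock=67 > 5
  After event 3: stock=58 > 5
  After event 4: stock=50 > 5
  After event 5: stock=36 > 5
  After event 6: stock=26 > 5
  After event 7: stock=12 > 5
  After event 8: stock=18 > 5
  After event 9: stock=47 > 5
  After event 10: stock=39 > 5
  After event 11: stock=74 > 5
Alert events: []. Count = 0

Answer: 0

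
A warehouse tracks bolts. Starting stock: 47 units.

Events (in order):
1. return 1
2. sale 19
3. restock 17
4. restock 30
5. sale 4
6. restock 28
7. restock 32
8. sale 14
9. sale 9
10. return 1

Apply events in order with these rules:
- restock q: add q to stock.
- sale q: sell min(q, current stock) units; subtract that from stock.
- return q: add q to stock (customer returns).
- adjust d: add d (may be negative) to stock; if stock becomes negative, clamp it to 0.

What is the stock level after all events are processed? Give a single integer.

Processing events:
Start: stock = 47
  Event 1 (return 1): 47 + 1 = 48
  Event 2 (sale 19): sell min(19,48)=19. stock: 48 - 19 = 29. total_sold = 19
  Event 3 (restock 17): 29 + 17 = 46
  Event 4 (restock 30): 46 + 30 = 76
  Event 5 (sale 4): sell min(4,76)=4. stock: 76 - 4 = 72. total_sold = 23
  Event 6 (restock 28): 72 + 28 = 100
  Event 7 (restock 32): 100 + 32 = 132
  Event 8 (sale 14): sell min(14,132)=14. stock: 132 - 14 = 118. total_sold = 37
  Event 9 (sale 9): sell min(9,118)=9. stock: 118 - 9 = 109. total_sold = 46
  Event 10 (return 1): 109 + 1 = 110
Final: stock = 110, total_sold = 46

Answer: 110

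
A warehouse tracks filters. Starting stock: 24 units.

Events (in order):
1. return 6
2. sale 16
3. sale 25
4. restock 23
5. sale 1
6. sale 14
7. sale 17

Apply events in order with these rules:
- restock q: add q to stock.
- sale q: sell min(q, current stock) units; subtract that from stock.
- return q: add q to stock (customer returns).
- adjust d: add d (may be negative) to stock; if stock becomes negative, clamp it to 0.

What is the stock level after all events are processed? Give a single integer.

Processing events:
Start: stock = 24
  Event 1 (return 6): 24 + 6 = 30
  Event 2 (sale 16): sell min(16,30)=16. stock: 30 - 16 = 14. total_sold = 16
  Event 3 (sale 25): sell min(25,14)=14. stock: 14 - 14 = 0. total_sold = 30
  Event 4 (restock 23): 0 + 23 = 23
  Event 5 (sale 1): sell min(1,23)=1. stock: 23 - 1 = 22. total_sold = 31
  Event 6 (sale 14): sell min(14,22)=14. stock: 22 - 14 = 8. total_sold = 45
  Event 7 (sale 17): sell min(17,8)=8. stock: 8 - 8 = 0. total_sold = 53
Final: stock = 0, total_sold = 53

Answer: 0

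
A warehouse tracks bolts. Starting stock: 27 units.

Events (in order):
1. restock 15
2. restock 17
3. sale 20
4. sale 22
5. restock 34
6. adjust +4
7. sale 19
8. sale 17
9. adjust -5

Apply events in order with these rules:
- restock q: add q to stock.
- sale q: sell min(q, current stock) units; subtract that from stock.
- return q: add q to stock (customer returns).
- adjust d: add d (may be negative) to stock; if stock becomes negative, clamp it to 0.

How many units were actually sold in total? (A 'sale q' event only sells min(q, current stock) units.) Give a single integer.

Answer: 78

Derivation:
Processing events:
Start: stock = 27
  Event 1 (restock 15): 27 + 15 = 42
  Event 2 (restock 17): 42 + 17 = 59
  Event 3 (sale 20): sell min(20,59)=20. stock: 59 - 20 = 39. total_sold = 20
  Event 4 (sale 22): sell min(22,39)=22. stock: 39 - 22 = 17. total_sold = 42
  Event 5 (restock 34): 17 + 34 = 51
  Event 6 (adjust +4): 51 + 4 = 55
  Event 7 (sale 19): sell min(19,55)=19. stock: 55 - 19 = 36. total_sold = 61
  Event 8 (sale 17): sell min(17,36)=17. stock: 36 - 17 = 19. total_sold = 78
  Event 9 (adjust -5): 19 + -5 = 14
Final: stock = 14, total_sold = 78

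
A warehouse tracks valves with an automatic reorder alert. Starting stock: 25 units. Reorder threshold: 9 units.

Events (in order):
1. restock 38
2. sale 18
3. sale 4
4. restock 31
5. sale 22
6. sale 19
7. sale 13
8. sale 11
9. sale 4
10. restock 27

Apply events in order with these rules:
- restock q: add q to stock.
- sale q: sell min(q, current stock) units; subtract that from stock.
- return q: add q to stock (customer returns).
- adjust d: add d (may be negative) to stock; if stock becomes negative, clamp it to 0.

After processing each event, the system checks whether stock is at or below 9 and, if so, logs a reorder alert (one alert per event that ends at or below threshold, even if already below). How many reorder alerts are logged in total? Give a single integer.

Processing events:
Start: stock = 25
  Event 1 (restock 38): 25 + 38 = 63
  Event 2 (sale 18): sell min(18,63)=18. stock: 63 - 18 = 45. total_sold = 18
  Event 3 (sale 4): sell min(4,45)=4. stock: 45 - 4 = 41. total_sold = 22
  Event 4 (restock 31): 41 + 31 = 72
  Event 5 (sale 22): sell min(22,72)=22. stock: 72 - 22 = 50. total_sold = 44
  Event 6 (sale 19): sell min(19,50)=19. stock: 50 - 19 = 31. total_sold = 63
  Event 7 (sale 13): sell min(13,31)=13. stock: 31 - 13 = 18. total_sold = 76
  Event 8 (sale 11): sell min(11,18)=11. stock: 18 - 11 = 7. total_sold = 87
  Event 9 (sale 4): sell min(4,7)=4. stock: 7 - 4 = 3. total_sold = 91
  Event 10 (restock 27): 3 + 27 = 30
Final: stock = 30, total_sold = 91

Checking against threshold 9:
  After event 1: stock=63 > 9
  After event 2: stock=45 > 9
  After event 3: stock=41 > 9
  After event 4: stock=72 > 9
  After event 5: stock=50 > 9
  After event 6: stock=31 > 9
  After event 7: stock=18 > 9
  After event 8: stock=7 <= 9 -> ALERT
  After event 9: stock=3 <= 9 -> ALERT
  After event 10: stock=30 > 9
Alert events: [8, 9]. Count = 2

Answer: 2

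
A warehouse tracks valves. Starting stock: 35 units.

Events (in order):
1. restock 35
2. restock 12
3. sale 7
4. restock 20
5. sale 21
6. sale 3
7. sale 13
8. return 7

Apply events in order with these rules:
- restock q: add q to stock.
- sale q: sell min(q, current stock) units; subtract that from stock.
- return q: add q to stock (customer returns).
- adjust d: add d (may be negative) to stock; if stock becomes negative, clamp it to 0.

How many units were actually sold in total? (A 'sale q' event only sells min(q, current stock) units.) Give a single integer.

Processing events:
Start: stock = 35
  Event 1 (restock 35): 35 + 35 = 70
  Event 2 (restock 12): 70 + 12 = 82
  Event 3 (sale 7): sell min(7,82)=7. stock: 82 - 7 = 75. total_sold = 7
  Event 4 (restock 20): 75 + 20 = 95
  Event 5 (sale 21): sell min(21,95)=21. stock: 95 - 21 = 74. total_sold = 28
  Event 6 (sale 3): sell min(3,74)=3. stock: 74 - 3 = 71. total_sold = 31
  Event 7 (sale 13): sell min(13,71)=13. stock: 71 - 13 = 58. total_sold = 44
  Event 8 (return 7): 58 + 7 = 65
Final: stock = 65, total_sold = 44

Answer: 44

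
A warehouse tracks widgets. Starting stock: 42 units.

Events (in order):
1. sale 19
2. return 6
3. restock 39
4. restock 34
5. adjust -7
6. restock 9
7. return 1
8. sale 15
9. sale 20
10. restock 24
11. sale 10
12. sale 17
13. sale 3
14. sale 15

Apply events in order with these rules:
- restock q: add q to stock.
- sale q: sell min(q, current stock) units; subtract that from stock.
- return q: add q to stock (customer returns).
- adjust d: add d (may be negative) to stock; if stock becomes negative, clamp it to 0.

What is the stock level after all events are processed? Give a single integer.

Answer: 49

Derivation:
Processing events:
Start: stock = 42
  Event 1 (sale 19): sell min(19,42)=19. stock: 42 - 19 = 23. total_sold = 19
  Event 2 (return 6): 23 + 6 = 29
  Event 3 (restock 39): 29 + 39 = 68
  Event 4 (restock 34): 68 + 34 = 102
  Event 5 (adjust -7): 102 + -7 = 95
  Event 6 (restock 9): 95 + 9 = 104
  Event 7 (return 1): 104 + 1 = 105
  Event 8 (sale 15): sell min(15,105)=15. stock: 105 - 15 = 90. total_sold = 34
  Event 9 (sale 20): sell min(20,90)=20. stock: 90 - 20 = 70. total_sold = 54
  Event 10 (restock 24): 70 + 24 = 94
  Event 11 (sale 10): sell min(10,94)=10. stock: 94 - 10 = 84. total_sold = 64
  Event 12 (sale 17): sell min(17,84)=17. stock: 84 - 17 = 67. total_sold = 81
  Event 13 (sale 3): sell min(3,67)=3. stock: 67 - 3 = 64. total_sold = 84
  Event 14 (sale 15): sell min(15,64)=15. stock: 64 - 15 = 49. total_sold = 99
Final: stock = 49, total_sold = 99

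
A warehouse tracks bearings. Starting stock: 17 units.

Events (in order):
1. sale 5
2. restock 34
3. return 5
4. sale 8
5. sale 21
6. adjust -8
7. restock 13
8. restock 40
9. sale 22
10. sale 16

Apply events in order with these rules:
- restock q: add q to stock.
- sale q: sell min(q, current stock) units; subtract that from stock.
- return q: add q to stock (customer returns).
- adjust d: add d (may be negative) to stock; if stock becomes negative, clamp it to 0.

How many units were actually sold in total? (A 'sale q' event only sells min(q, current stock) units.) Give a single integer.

Processing events:
Start: stock = 17
  Event 1 (sale 5): sell min(5,17)=5. stock: 17 - 5 = 12. total_sold = 5
  Event 2 (restock 34): 12 + 34 = 46
  Event 3 (return 5): 46 + 5 = 51
  Event 4 (sale 8): sell min(8,51)=8. stock: 51 - 8 = 43. total_sold = 13
  Event 5 (sale 21): sell min(21,43)=21. stock: 43 - 21 = 22. total_sold = 34
  Event 6 (adjust -8): 22 + -8 = 14
  Event 7 (restock 13): 14 + 13 = 27
  Event 8 (restock 40): 27 + 40 = 67
  Event 9 (sale 22): sell min(22,67)=22. stock: 67 - 22 = 45. total_sold = 56
  Event 10 (sale 16): sell min(16,45)=16. stock: 45 - 16 = 29. total_sold = 72
Final: stock = 29, total_sold = 72

Answer: 72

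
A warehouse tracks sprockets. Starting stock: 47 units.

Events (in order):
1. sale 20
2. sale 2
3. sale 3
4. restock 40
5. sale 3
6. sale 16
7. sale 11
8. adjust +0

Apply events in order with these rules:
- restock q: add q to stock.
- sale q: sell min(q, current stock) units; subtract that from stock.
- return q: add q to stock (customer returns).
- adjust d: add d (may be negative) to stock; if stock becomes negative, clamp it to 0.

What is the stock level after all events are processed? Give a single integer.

Answer: 32

Derivation:
Processing events:
Start: stock = 47
  Event 1 (sale 20): sell min(20,47)=20. stock: 47 - 20 = 27. total_sold = 20
  Event 2 (sale 2): sell min(2,27)=2. stock: 27 - 2 = 25. total_sold = 22
  Event 3 (sale 3): sell min(3,25)=3. stock: 25 - 3 = 22. total_sold = 25
  Event 4 (restock 40): 22 + 40 = 62
  Event 5 (sale 3): sell min(3,62)=3. stock: 62 - 3 = 59. total_sold = 28
  Event 6 (sale 16): sell min(16,59)=16. stock: 59 - 16 = 43. total_sold = 44
  Event 7 (sale 11): sell min(11,43)=11. stock: 43 - 11 = 32. total_sold = 55
  Event 8 (adjust +0): 32 + 0 = 32
Final: stock = 32, total_sold = 55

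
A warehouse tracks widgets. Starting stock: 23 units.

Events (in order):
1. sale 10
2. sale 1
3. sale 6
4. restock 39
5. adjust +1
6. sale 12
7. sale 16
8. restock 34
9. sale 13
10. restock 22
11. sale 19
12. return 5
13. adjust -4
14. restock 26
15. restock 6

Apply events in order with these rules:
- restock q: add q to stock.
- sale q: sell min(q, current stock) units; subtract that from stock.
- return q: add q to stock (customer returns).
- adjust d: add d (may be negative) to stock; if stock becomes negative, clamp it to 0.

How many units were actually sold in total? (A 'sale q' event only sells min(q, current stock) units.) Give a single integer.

Processing events:
Start: stock = 23
  Event 1 (sale 10): sell min(10,23)=10. stock: 23 - 10 = 13. total_sold = 10
  Event 2 (sale 1): sell min(1,13)=1. stock: 13 - 1 = 12. total_sold = 11
  Event 3 (sale 6): sell min(6,12)=6. stock: 12 - 6 = 6. total_sold = 17
  Event 4 (restock 39): 6 + 39 = 45
  Event 5 (adjust +1): 45 + 1 = 46
  Event 6 (sale 12): sell min(12,46)=12. stock: 46 - 12 = 34. total_sold = 29
  Event 7 (sale 16): sell min(16,34)=16. stock: 34 - 16 = 18. total_sold = 45
  Event 8 (restock 34): 18 + 34 = 52
  Event 9 (sale 13): sell min(13,52)=13. stock: 52 - 13 = 39. total_sold = 58
  Event 10 (restock 22): 39 + 22 = 61
  Event 11 (sale 19): sell min(19,61)=19. stock: 61 - 19 = 42. total_sold = 77
  Event 12 (return 5): 42 + 5 = 47
  Event 13 (adjust -4): 47 + -4 = 43
  Event 14 (restock 26): 43 + 26 = 69
  Event 15 (restock 6): 69 + 6 = 75
Final: stock = 75, total_sold = 77

Answer: 77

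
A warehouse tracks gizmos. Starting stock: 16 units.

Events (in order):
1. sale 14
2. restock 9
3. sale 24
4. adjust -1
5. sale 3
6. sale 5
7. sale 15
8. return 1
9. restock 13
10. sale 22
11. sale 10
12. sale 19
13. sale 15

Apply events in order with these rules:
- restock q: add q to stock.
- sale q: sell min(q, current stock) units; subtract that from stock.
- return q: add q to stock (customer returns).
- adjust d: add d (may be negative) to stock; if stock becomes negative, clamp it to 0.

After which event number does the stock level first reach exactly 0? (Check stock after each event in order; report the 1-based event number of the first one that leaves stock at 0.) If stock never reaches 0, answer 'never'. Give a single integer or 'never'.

Answer: 3

Derivation:
Processing events:
Start: stock = 16
  Event 1 (sale 14): sell min(14,16)=14. stock: 16 - 14 = 2. total_sold = 14
  Event 2 (restock 9): 2 + 9 = 11
  Event 3 (sale 24): sell min(24,11)=11. stock: 11 - 11 = 0. total_sold = 25
  Event 4 (adjust -1): 0 + -1 = 0 (clamped to 0)
  Event 5 (sale 3): sell min(3,0)=0. stock: 0 - 0 = 0. total_sold = 25
  Event 6 (sale 5): sell min(5,0)=0. stock: 0 - 0 = 0. total_sold = 25
  Event 7 (sale 15): sell min(15,0)=0. stock: 0 - 0 = 0. total_sold = 25
  Event 8 (return 1): 0 + 1 = 1
  Event 9 (restock 13): 1 + 13 = 14
  Event 10 (sale 22): sell min(22,14)=14. stock: 14 - 14 = 0. total_sold = 39
  Event 11 (sale 10): sell min(10,0)=0. stock: 0 - 0 = 0. total_sold = 39
  Event 12 (sale 19): sell min(19,0)=0. stock: 0 - 0 = 0. total_sold = 39
  Event 13 (sale 15): sell min(15,0)=0. stock: 0 - 0 = 0. total_sold = 39
Final: stock = 0, total_sold = 39

First zero at event 3.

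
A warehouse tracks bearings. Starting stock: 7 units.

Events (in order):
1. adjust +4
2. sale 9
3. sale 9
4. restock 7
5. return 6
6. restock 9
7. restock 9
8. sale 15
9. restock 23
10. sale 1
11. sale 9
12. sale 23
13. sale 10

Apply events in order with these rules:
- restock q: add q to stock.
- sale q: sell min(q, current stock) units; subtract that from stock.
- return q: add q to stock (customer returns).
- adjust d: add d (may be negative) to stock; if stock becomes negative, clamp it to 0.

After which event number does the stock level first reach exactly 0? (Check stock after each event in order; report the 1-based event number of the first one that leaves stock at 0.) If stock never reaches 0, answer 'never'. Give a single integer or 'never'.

Answer: 3

Derivation:
Processing events:
Start: stock = 7
  Event 1 (adjust +4): 7 + 4 = 11
  Event 2 (sale 9): sell min(9,11)=9. stock: 11 - 9 = 2. total_sold = 9
  Event 3 (sale 9): sell min(9,2)=2. stock: 2 - 2 = 0. total_sold = 11
  Event 4 (restock 7): 0 + 7 = 7
  Event 5 (return 6): 7 + 6 = 13
  Event 6 (restock 9): 13 + 9 = 22
  Event 7 (restock 9): 22 + 9 = 31
  Event 8 (sale 15): sell min(15,31)=15. stock: 31 - 15 = 16. total_sold = 26
  Event 9 (restock 23): 16 + 23 = 39
  Event 10 (sale 1): sell min(1,39)=1. stock: 39 - 1 = 38. total_sold = 27
  Event 11 (sale 9): sell min(9,38)=9. stock: 38 - 9 = 29. total_sold = 36
  Event 12 (sale 23): sell min(23,29)=23. stock: 29 - 23 = 6. total_sold = 59
  Event 13 (sale 10): sell min(10,6)=6. stock: 6 - 6 = 0. total_sold = 65
Final: stock = 0, total_sold = 65

First zero at event 3.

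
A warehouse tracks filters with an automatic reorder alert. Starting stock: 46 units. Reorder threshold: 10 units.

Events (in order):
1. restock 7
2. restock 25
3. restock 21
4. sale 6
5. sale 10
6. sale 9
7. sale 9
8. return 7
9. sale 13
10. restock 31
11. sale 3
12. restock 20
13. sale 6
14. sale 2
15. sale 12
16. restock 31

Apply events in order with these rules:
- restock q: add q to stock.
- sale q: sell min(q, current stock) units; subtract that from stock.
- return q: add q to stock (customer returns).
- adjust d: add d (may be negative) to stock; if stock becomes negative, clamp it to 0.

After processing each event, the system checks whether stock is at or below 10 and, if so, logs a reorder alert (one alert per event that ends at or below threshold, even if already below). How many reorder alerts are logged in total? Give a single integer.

Processing events:
Start: stock = 46
  Event 1 (restock 7): 46 + 7 = 53
  Event 2 (restock 25): 53 + 25 = 78
  Event 3 (restock 21): 78 + 21 = 99
  Event 4 (sale 6): sell min(6,99)=6. stock: 99 - 6 = 93. total_sold = 6
  Event 5 (sale 10): sell min(10,93)=10. stock: 93 - 10 = 83. total_sold = 16
  Event 6 (sale 9): sell min(9,83)=9. stock: 83 - 9 = 74. total_sold = 25
  Event 7 (sale 9): sell min(9,74)=9. stock: 74 - 9 = 65. total_sold = 34
  Event 8 (return 7): 65 + 7 = 72
  Event 9 (sale 13): sell min(13,72)=13. stock: 72 - 13 = 59. total_sold = 47
  Event 10 (restock 31): 59 + 31 = 90
  Event 11 (sale 3): sell min(3,90)=3. stock: 90 - 3 = 87. total_sold = 50
  Event 12 (restock 20): 87 + 20 = 107
  Event 13 (sale 6): sell min(6,107)=6. stock: 107 - 6 = 101. total_sold = 56
  Event 14 (sale 2): sell min(2,101)=2. stock: 101 - 2 = 99. total_sold = 58
  Event 15 (sale 12): sell min(12,99)=12. stock: 99 - 12 = 87. total_sold = 70
  Event 16 (restock 31): 87 + 31 = 118
Final: stock = 118, total_sold = 70

Checking against threshold 10:
  After event 1: stock=53 > 10
  After event 2: stock=78 > 10
  After event 3: stock=99 > 10
  After event 4: stock=93 > 10
  After event 5: stock=83 > 10
  After event 6: stock=74 > 10
  After event 7: stock=65 > 10
  After event 8: stock=72 > 10
  After event 9: stock=59 > 10
  After event 10: stock=90 > 10
  After event 11: stock=87 > 10
  After event 12: stock=107 > 10
  After event 13: stock=101 > 10
  After event 14: stock=99 > 10
  After event 15: stock=87 > 10
  After event 16: stock=118 > 10
Alert events: []. Count = 0

Answer: 0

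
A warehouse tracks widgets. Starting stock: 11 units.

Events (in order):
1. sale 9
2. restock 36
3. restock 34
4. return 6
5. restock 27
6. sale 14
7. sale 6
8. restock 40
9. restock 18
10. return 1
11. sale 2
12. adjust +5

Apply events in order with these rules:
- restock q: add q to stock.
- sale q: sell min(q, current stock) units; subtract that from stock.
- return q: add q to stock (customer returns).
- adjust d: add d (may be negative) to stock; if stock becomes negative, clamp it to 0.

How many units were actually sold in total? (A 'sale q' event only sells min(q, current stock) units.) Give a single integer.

Processing events:
Start: stock = 11
  Event 1 (sale 9): sell min(9,11)=9. stock: 11 - 9 = 2. total_sold = 9
  Event 2 (restock 36): 2 + 36 = 38
  Event 3 (restock 34): 38 + 34 = 72
  Event 4 (return 6): 72 + 6 = 78
  Event 5 (restock 27): 78 + 27 = 105
  Event 6 (sale 14): sell min(14,105)=14. stock: 105 - 14 = 91. total_sold = 23
  Event 7 (sale 6): sell min(6,91)=6. stock: 91 - 6 = 85. total_sold = 29
  Event 8 (restock 40): 85 + 40 = 125
  Event 9 (restock 18): 125 + 18 = 143
  Event 10 (return 1): 143 + 1 = 144
  Event 11 (sale 2): sell min(2,144)=2. stock: 144 - 2 = 142. total_sold = 31
  Event 12 (adjust +5): 142 + 5 = 147
Final: stock = 147, total_sold = 31

Answer: 31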